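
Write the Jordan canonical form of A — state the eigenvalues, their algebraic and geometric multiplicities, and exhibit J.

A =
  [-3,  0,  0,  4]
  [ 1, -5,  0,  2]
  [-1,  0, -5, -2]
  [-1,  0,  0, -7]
J_2(-5) ⊕ J_1(-5) ⊕ J_1(-5)

The characteristic polynomial is
  det(x·I − A) = x^4 + 20*x^3 + 150*x^2 + 500*x + 625 = (x + 5)^4

Eigenvalues and multiplicities (the geometric multiplicity of λ is n − rank(A − λI), which equals the number of Jordan blocks for λ):
  λ = -5: algebraic multiplicity = 4, geometric multiplicity = 3

Determining the block sizes for each eigenvalue:
  λ = -5: 3 blocks summing to 4 forces exactly one block of size 2 and the rest size 1 → block sizes [2, 1, 1]

Assembling the blocks gives a Jordan form
J =
  [-5,  1,  0,  0]
  [ 0, -5,  0,  0]
  [ 0,  0, -5,  0]
  [ 0,  0,  0, -5]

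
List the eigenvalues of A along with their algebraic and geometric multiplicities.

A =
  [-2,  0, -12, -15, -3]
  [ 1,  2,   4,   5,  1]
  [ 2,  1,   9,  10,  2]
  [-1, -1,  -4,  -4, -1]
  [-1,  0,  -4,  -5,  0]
λ = 1: alg = 5, geom = 3

Step 1 — factor the characteristic polynomial to read off the algebraic multiplicities:
  χ_A(x) = (x - 1)^5

Step 2 — compute geometric multiplicities via the rank-nullity identity g(λ) = n − rank(A − λI):
  rank(A − (1)·I) = 2, so dim ker(A − (1)·I) = n − 2 = 3

Summary:
  λ = 1: algebraic multiplicity = 5, geometric multiplicity = 3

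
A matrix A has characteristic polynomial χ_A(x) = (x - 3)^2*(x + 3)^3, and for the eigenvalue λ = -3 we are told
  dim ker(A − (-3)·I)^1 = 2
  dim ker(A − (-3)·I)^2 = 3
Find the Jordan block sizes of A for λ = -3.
Block sizes for λ = -3: [2, 1]

From the dimensions of kernels of powers, the number of Jordan blocks of size at least j is d_j − d_{j−1} where d_j = dim ker(N^j) (with d_0 = 0). Computing the differences gives [2, 1].
The number of blocks of size exactly k is (#blocks of size ≥ k) − (#blocks of size ≥ k + 1), so the partition is: 1 block(s) of size 1, 1 block(s) of size 2.
In nonincreasing order the block sizes are [2, 1].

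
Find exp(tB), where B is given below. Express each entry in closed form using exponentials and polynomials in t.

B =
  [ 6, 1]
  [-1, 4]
e^{tB} =
  [t*exp(5*t) + exp(5*t), t*exp(5*t)]
  [-t*exp(5*t), -t*exp(5*t) + exp(5*t)]

Strategy: write B = P · J · P⁻¹ where J is a Jordan canonical form, so e^{tB} = P · e^{tJ} · P⁻¹, and e^{tJ} can be computed block-by-block.

B has Jordan form
J =
  [5, 1]
  [0, 5]
(up to reordering of blocks).

Per-block formulas:
  For a 2×2 Jordan block J_2(5): exp(t · J_2(5)) = e^(5t)·(I + t·N), where N is the 2×2 nilpotent shift.

After assembling e^{tJ} and conjugating by P, we get:

e^{tB} =
  [t*exp(5*t) + exp(5*t), t*exp(5*t)]
  [-t*exp(5*t), -t*exp(5*t) + exp(5*t)]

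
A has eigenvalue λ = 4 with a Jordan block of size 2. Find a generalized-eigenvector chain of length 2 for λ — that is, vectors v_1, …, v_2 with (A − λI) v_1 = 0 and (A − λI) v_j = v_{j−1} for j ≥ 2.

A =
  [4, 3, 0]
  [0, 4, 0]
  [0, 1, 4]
A Jordan chain for λ = 4 of length 2:
v_1 = (3, 0, 1)ᵀ
v_2 = (0, 1, 0)ᵀ

Let N = A − (4)·I. We want v_2 with N^2 v_2 = 0 but N^1 v_2 ≠ 0; then v_{j-1} := N · v_j for j = 2, …, 2.

Pick v_2 = (0, 1, 0)ᵀ.
Then v_1 = N · v_2 = (3, 0, 1)ᵀ.

Sanity check: (A − (4)·I) v_1 = (0, 0, 0)ᵀ = 0. ✓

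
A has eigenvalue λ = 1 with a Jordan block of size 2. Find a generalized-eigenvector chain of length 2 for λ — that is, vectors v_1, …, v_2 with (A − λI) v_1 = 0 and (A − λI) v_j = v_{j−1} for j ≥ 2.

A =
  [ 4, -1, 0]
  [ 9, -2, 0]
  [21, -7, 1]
A Jordan chain for λ = 1 of length 2:
v_1 = (3, 9, 21)ᵀ
v_2 = (1, 0, 0)ᵀ

Let N = A − (1)·I. We want v_2 with N^2 v_2 = 0 but N^1 v_2 ≠ 0; then v_{j-1} := N · v_j for j = 2, …, 2.

Pick v_2 = (1, 0, 0)ᵀ.
Then v_1 = N · v_2 = (3, 9, 21)ᵀ.

Sanity check: (A − (1)·I) v_1 = (0, 0, 0)ᵀ = 0. ✓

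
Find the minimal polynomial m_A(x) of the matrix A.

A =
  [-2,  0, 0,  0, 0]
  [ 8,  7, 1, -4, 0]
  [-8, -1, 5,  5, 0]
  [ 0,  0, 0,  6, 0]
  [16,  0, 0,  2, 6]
x^4 - 16*x^3 + 72*x^2 - 432

The characteristic polynomial is χ_A(x) = (x - 6)^4*(x + 2), so the eigenvalues are known. The minimal polynomial is
  m_A(x) = Π_λ (x − λ)^{k_λ}
where k_λ is the size of the *largest* Jordan block for λ (equivalently, the smallest k with (A − λI)^k v = 0 for every generalised eigenvector v of λ).

  λ = -2: largest Jordan block has size 1, contributing (x + 2)
  λ = 6: largest Jordan block has size 3, contributing (x − 6)^3

So m_A(x) = (x - 6)^3*(x + 2) = x^4 - 16*x^3 + 72*x^2 - 432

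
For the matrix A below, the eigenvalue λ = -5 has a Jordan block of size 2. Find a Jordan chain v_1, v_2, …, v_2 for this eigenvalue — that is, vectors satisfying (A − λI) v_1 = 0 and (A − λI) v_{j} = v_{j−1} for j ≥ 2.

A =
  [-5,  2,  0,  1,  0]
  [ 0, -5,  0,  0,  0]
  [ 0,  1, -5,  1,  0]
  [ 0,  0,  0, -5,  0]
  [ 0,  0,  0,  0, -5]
A Jordan chain for λ = -5 of length 2:
v_1 = (2, 0, 1, 0, 0)ᵀ
v_2 = (0, 1, 0, 0, 0)ᵀ

Let N = A − (-5)·I. We want v_2 with N^2 v_2 = 0 but N^1 v_2 ≠ 0; then v_{j-1} := N · v_j for j = 2, …, 2.

Pick v_2 = (0, 1, 0, 0, 0)ᵀ.
Then v_1 = N · v_2 = (2, 0, 1, 0, 0)ᵀ.

Sanity check: (A − (-5)·I) v_1 = (0, 0, 0, 0, 0)ᵀ = 0. ✓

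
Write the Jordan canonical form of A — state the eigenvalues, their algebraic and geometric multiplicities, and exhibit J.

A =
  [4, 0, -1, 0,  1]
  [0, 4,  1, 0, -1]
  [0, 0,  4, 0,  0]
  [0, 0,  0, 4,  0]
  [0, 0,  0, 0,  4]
J_2(4) ⊕ J_1(4) ⊕ J_1(4) ⊕ J_1(4)

The characteristic polynomial is
  det(x·I − A) = x^5 - 20*x^4 + 160*x^3 - 640*x^2 + 1280*x - 1024 = (x - 4)^5

Eigenvalues and multiplicities (the geometric multiplicity of λ is n − rank(A − λI), which equals the number of Jordan blocks for λ):
  λ = 4: algebraic multiplicity = 5, geometric multiplicity = 4

Determining the block sizes for each eigenvalue:
  λ = 4: 4 blocks summing to 5 forces exactly one block of size 2 and the rest size 1 → block sizes [2, 1, 1, 1]

Assembling the blocks gives a Jordan form
J =
  [4, 1, 0, 0, 0]
  [0, 4, 0, 0, 0]
  [0, 0, 4, 0, 0]
  [0, 0, 0, 4, 0]
  [0, 0, 0, 0, 4]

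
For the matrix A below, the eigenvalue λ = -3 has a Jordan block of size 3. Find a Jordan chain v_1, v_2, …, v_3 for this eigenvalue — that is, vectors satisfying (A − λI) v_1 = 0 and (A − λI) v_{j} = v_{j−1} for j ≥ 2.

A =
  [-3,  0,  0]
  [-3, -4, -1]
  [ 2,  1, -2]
A Jordan chain for λ = -3 of length 3:
v_1 = (0, 1, -1)ᵀ
v_2 = (0, -3, 2)ᵀ
v_3 = (1, 0, 0)ᵀ

Let N = A − (-3)·I. We want v_3 with N^3 v_3 = 0 but N^2 v_3 ≠ 0; then v_{j-1} := N · v_j for j = 3, …, 2.

Pick v_3 = (1, 0, 0)ᵀ.
Then v_2 = N · v_3 = (0, -3, 2)ᵀ.
Then v_1 = N · v_2 = (0, 1, -1)ᵀ.

Sanity check: (A − (-3)·I) v_1 = (0, 0, 0)ᵀ = 0. ✓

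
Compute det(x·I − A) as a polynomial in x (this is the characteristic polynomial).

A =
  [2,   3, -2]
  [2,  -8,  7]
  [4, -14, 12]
x^3 - 6*x^2 + 12*x - 8

Expanding det(x·I − A) (e.g. by cofactor expansion or by noting that A is similar to its Jordan form J, which has the same characteristic polynomial as A) gives
  χ_A(x) = x^3 - 6*x^2 + 12*x - 8
which factors as (x - 2)^3. The eigenvalues (with algebraic multiplicities) are λ = 2 with multiplicity 3.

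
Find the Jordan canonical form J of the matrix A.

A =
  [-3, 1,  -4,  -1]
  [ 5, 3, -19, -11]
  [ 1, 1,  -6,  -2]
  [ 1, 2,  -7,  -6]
J_2(-3) ⊕ J_2(-3)

The characteristic polynomial is
  det(x·I − A) = x^4 + 12*x^3 + 54*x^2 + 108*x + 81 = (x + 3)^4

Eigenvalues and multiplicities (the geometric multiplicity of λ is n − rank(A − λI), which equals the number of Jordan blocks for λ):
  λ = -3: algebraic multiplicity = 4, geometric multiplicity = 2

Determining the block sizes for each eigenvalue:
  λ = -3: with am = 4 and gm = 2, the partition is not yet determined (e.g. several partitions of 4 into 2 parts exist). Let N = A − (-3)·I. Computing rank(N^1) = 2, rank(N^2) = 0; the number of blocks of size ≥ j is rank(N^{j−1}) − rank(N^j), giving [2, 2]. So we have 2 block(s) of size 2 → block sizes [2, 2]

Assembling the blocks gives a Jordan form
J =
  [-3,  1,  0,  0]
  [ 0, -3,  0,  0]
  [ 0,  0, -3,  1]
  [ 0,  0,  0, -3]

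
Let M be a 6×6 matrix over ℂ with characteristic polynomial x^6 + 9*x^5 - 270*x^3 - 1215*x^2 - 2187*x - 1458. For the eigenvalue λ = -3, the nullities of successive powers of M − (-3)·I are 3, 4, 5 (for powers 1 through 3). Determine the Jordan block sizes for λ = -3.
Block sizes for λ = -3: [3, 1, 1]

From the dimensions of kernels of powers, the number of Jordan blocks of size at least j is d_j − d_{j−1} where d_j = dim ker(N^j) (with d_0 = 0). Computing the differences gives [3, 1, 1].
The number of blocks of size exactly k is (#blocks of size ≥ k) − (#blocks of size ≥ k + 1), so the partition is: 2 block(s) of size 1, 1 block(s) of size 3.
In nonincreasing order the block sizes are [3, 1, 1].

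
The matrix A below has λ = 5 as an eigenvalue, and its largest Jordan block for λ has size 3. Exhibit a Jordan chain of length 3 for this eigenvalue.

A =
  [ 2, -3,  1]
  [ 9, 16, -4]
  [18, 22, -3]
A Jordan chain for λ = 5 of length 3:
v_1 = (-2, 6, 12)ᵀ
v_2 = (-3, 11, 22)ᵀ
v_3 = (0, 1, 0)ᵀ

Let N = A − (5)·I. We want v_3 with N^3 v_3 = 0 but N^2 v_3 ≠ 0; then v_{j-1} := N · v_j for j = 3, …, 2.

Pick v_3 = (0, 1, 0)ᵀ.
Then v_2 = N · v_3 = (-3, 11, 22)ᵀ.
Then v_1 = N · v_2 = (-2, 6, 12)ᵀ.

Sanity check: (A − (5)·I) v_1 = (0, 0, 0)ᵀ = 0. ✓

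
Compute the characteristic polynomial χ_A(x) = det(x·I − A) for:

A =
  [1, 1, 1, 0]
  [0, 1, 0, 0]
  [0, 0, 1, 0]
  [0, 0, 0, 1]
x^4 - 4*x^3 + 6*x^2 - 4*x + 1

Expanding det(x·I − A) (e.g. by cofactor expansion or by noting that A is similar to its Jordan form J, which has the same characteristic polynomial as A) gives
  χ_A(x) = x^4 - 4*x^3 + 6*x^2 - 4*x + 1
which factors as (x - 1)^4. The eigenvalues (with algebraic multiplicities) are λ = 1 with multiplicity 4.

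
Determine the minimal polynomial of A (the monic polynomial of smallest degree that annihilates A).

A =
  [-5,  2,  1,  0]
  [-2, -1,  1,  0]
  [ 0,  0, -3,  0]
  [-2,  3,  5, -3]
x^3 + 9*x^2 + 27*x + 27

The characteristic polynomial is χ_A(x) = (x + 3)^4, so the eigenvalues are known. The minimal polynomial is
  m_A(x) = Π_λ (x − λ)^{k_λ}
where k_λ is the size of the *largest* Jordan block for λ (equivalently, the smallest k with (A − λI)^k v = 0 for every generalised eigenvector v of λ).

  λ = -3: largest Jordan block has size 3, contributing (x + 3)^3

So m_A(x) = (x + 3)^3 = x^3 + 9*x^2 + 27*x + 27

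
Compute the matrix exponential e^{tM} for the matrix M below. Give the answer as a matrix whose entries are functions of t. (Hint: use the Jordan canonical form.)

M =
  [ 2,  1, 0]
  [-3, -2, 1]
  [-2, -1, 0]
e^{tM} =
  [t^2/2 + 2*t + 1, t, t^2/2]
  [-t^2 - 3*t, 1 - 2*t, -t^2 + t]
  [-t^2/2 - 2*t, -t, 1 - t^2/2]

Strategy: write M = P · J · P⁻¹ where J is a Jordan canonical form, so e^{tM} = P · e^{tJ} · P⁻¹, and e^{tJ} can be computed block-by-block.

M has Jordan form
J =
  [0, 1, 0]
  [0, 0, 1]
  [0, 0, 0]
(up to reordering of blocks).

Per-block formulas:
  For a 3×3 Jordan block J_3(0): exp(t · J_3(0)) = e^(0t)·(I + t·N + (t^2/2)·N^2), where N is the 3×3 nilpotent shift.

After assembling e^{tJ} and conjugating by P, we get:

e^{tM} =
  [t^2/2 + 2*t + 1, t, t^2/2]
  [-t^2 - 3*t, 1 - 2*t, -t^2 + t]
  [-t^2/2 - 2*t, -t, 1 - t^2/2]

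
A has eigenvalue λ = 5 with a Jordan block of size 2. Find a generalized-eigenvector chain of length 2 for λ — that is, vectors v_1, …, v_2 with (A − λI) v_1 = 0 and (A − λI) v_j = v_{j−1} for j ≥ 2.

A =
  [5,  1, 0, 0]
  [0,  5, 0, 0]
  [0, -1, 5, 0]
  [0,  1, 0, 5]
A Jordan chain for λ = 5 of length 2:
v_1 = (1, 0, -1, 1)ᵀ
v_2 = (0, 1, 0, 0)ᵀ

Let N = A − (5)·I. We want v_2 with N^2 v_2 = 0 but N^1 v_2 ≠ 0; then v_{j-1} := N · v_j for j = 2, …, 2.

Pick v_2 = (0, 1, 0, 0)ᵀ.
Then v_1 = N · v_2 = (1, 0, -1, 1)ᵀ.

Sanity check: (A − (5)·I) v_1 = (0, 0, 0, 0)ᵀ = 0. ✓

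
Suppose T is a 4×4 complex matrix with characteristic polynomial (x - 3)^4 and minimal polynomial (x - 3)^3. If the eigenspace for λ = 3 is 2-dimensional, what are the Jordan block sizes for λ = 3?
Block sizes for λ = 3: [3, 1]

Step 1 — from the characteristic polynomial, algebraic multiplicity of λ = 3 is 4. From dim ker(T − (3)·I) = 2, there are exactly 2 Jordan blocks for λ = 3.
Step 2 — from the minimal polynomial, the factor (x − 3)^3 tells us the largest block for λ = 3 has size 3.
Step 3 — with total size 4, 2 blocks, and largest block 3, the block sizes (in nonincreasing order) are [3, 1].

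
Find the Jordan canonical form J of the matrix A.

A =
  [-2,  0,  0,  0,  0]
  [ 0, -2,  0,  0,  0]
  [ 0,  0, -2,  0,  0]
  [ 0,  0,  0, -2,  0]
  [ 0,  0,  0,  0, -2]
J_1(-2) ⊕ J_1(-2) ⊕ J_1(-2) ⊕ J_1(-2) ⊕ J_1(-2)

The characteristic polynomial is
  det(x·I − A) = x^5 + 10*x^4 + 40*x^3 + 80*x^2 + 80*x + 32 = (x + 2)^5

Eigenvalues and multiplicities (the geometric multiplicity of λ is n − rank(A − λI), which equals the number of Jordan blocks for λ):
  λ = -2: algebraic multiplicity = 5, geometric multiplicity = 5

Determining the block sizes for each eigenvalue:
  λ = -2: gm = am = 5, so every block has size 1 → block sizes [1, 1, 1, 1, 1]

Assembling the blocks gives a Jordan form
J =
  [-2,  0,  0,  0,  0]
  [ 0, -2,  0,  0,  0]
  [ 0,  0, -2,  0,  0]
  [ 0,  0,  0, -2,  0]
  [ 0,  0,  0,  0, -2]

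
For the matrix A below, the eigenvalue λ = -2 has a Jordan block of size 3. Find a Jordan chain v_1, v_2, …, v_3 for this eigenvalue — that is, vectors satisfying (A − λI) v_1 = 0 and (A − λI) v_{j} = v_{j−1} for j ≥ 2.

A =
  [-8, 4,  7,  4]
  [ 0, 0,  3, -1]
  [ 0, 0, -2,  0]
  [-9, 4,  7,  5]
A Jordan chain for λ = -2 of length 3:
v_1 = (-2, -1, 0, -2)ᵀ
v_2 = (7, 3, 0, 7)ᵀ
v_3 = (0, 0, 1, 0)ᵀ

Let N = A − (-2)·I. We want v_3 with N^3 v_3 = 0 but N^2 v_3 ≠ 0; then v_{j-1} := N · v_j for j = 3, …, 2.

Pick v_3 = (0, 0, 1, 0)ᵀ.
Then v_2 = N · v_3 = (7, 3, 0, 7)ᵀ.
Then v_1 = N · v_2 = (-2, -1, 0, -2)ᵀ.

Sanity check: (A − (-2)·I) v_1 = (0, 0, 0, 0)ᵀ = 0. ✓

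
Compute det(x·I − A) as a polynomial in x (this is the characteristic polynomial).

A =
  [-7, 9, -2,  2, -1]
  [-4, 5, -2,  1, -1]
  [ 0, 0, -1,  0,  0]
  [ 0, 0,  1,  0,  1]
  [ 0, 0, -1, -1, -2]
x^5 + 5*x^4 + 10*x^3 + 10*x^2 + 5*x + 1

Expanding det(x·I − A) (e.g. by cofactor expansion or by noting that A is similar to its Jordan form J, which has the same characteristic polynomial as A) gives
  χ_A(x) = x^5 + 5*x^4 + 10*x^3 + 10*x^2 + 5*x + 1
which factors as (x + 1)^5. The eigenvalues (with algebraic multiplicities) are λ = -1 with multiplicity 5.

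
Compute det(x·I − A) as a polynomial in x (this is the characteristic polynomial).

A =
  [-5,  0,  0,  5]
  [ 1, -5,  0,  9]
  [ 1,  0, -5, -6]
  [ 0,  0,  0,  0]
x^4 + 15*x^3 + 75*x^2 + 125*x

Expanding det(x·I − A) (e.g. by cofactor expansion or by noting that A is similar to its Jordan form J, which has the same characteristic polynomial as A) gives
  χ_A(x) = x^4 + 15*x^3 + 75*x^2 + 125*x
which factors as x*(x + 5)^3. The eigenvalues (with algebraic multiplicities) are λ = -5 with multiplicity 3, λ = 0 with multiplicity 1.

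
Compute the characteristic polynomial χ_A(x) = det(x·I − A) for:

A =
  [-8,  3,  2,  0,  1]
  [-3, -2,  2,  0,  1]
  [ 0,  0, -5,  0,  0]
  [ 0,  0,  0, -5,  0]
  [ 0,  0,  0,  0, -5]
x^5 + 25*x^4 + 250*x^3 + 1250*x^2 + 3125*x + 3125

Expanding det(x·I − A) (e.g. by cofactor expansion or by noting that A is similar to its Jordan form J, which has the same characteristic polynomial as A) gives
  χ_A(x) = x^5 + 25*x^4 + 250*x^3 + 1250*x^2 + 3125*x + 3125
which factors as (x + 5)^5. The eigenvalues (with algebraic multiplicities) are λ = -5 with multiplicity 5.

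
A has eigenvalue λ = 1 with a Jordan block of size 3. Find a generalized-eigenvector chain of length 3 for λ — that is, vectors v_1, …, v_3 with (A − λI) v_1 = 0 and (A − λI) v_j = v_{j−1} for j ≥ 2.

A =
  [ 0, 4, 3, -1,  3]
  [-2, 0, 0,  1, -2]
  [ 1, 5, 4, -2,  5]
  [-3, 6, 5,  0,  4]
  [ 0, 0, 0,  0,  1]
A Jordan chain for λ = 1 of length 3:
v_1 = (-1, 1, -2, -1, 0)ᵀ
v_2 = (-1, -2, 1, -3, 0)ᵀ
v_3 = (1, 0, 0, 0, 0)ᵀ

Let N = A − (1)·I. We want v_3 with N^3 v_3 = 0 but N^2 v_3 ≠ 0; then v_{j-1} := N · v_j for j = 3, …, 2.

Pick v_3 = (1, 0, 0, 0, 0)ᵀ.
Then v_2 = N · v_3 = (-1, -2, 1, -3, 0)ᵀ.
Then v_1 = N · v_2 = (-1, 1, -2, -1, 0)ᵀ.

Sanity check: (A − (1)·I) v_1 = (0, 0, 0, 0, 0)ᵀ = 0. ✓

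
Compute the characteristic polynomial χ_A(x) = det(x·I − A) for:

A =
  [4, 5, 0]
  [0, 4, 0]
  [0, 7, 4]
x^3 - 12*x^2 + 48*x - 64

Expanding det(x·I − A) (e.g. by cofactor expansion or by noting that A is similar to its Jordan form J, which has the same characteristic polynomial as A) gives
  χ_A(x) = x^3 - 12*x^2 + 48*x - 64
which factors as (x - 4)^3. The eigenvalues (with algebraic multiplicities) are λ = 4 with multiplicity 3.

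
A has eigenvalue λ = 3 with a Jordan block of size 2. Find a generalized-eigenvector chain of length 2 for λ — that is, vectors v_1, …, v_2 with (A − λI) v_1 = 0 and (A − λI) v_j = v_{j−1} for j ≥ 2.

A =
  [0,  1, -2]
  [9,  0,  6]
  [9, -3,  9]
A Jordan chain for λ = 3 of length 2:
v_1 = (-3, 9, 9)ᵀ
v_2 = (1, 0, 0)ᵀ

Let N = A − (3)·I. We want v_2 with N^2 v_2 = 0 but N^1 v_2 ≠ 0; then v_{j-1} := N · v_j for j = 2, …, 2.

Pick v_2 = (1, 0, 0)ᵀ.
Then v_1 = N · v_2 = (-3, 9, 9)ᵀ.

Sanity check: (A − (3)·I) v_1 = (0, 0, 0)ᵀ = 0. ✓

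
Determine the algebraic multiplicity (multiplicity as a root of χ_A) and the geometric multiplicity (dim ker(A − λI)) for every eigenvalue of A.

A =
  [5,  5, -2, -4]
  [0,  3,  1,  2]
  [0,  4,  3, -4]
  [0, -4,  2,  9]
λ = 5: alg = 4, geom = 2

Step 1 — factor the characteristic polynomial to read off the algebraic multiplicities:
  χ_A(x) = (x - 5)^4

Step 2 — compute geometric multiplicities via the rank-nullity identity g(λ) = n − rank(A − λI):
  rank(A − (5)·I) = 2, so dim ker(A − (5)·I) = n − 2 = 2

Summary:
  λ = 5: algebraic multiplicity = 4, geometric multiplicity = 2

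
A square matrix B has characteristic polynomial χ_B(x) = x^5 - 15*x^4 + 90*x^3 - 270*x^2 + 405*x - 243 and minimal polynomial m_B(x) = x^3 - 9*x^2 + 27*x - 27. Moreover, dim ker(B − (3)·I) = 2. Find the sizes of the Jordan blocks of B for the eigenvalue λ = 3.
Block sizes for λ = 3: [3, 2]

Step 1 — from the characteristic polynomial, algebraic multiplicity of λ = 3 is 5. From dim ker(B − (3)·I) = 2, there are exactly 2 Jordan blocks for λ = 3.
Step 2 — from the minimal polynomial, the factor (x − 3)^3 tells us the largest block for λ = 3 has size 3.
Step 3 — with total size 5, 2 blocks, and largest block 3, the block sizes (in nonincreasing order) are [3, 2].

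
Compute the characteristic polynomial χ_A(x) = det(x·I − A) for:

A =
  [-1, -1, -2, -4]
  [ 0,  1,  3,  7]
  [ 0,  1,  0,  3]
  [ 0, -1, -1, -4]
x^4 + 4*x^3 + 6*x^2 + 4*x + 1

Expanding det(x·I − A) (e.g. by cofactor expansion or by noting that A is similar to its Jordan form J, which has the same characteristic polynomial as A) gives
  χ_A(x) = x^4 + 4*x^3 + 6*x^2 + 4*x + 1
which factors as (x + 1)^4. The eigenvalues (with algebraic multiplicities) are λ = -1 with multiplicity 4.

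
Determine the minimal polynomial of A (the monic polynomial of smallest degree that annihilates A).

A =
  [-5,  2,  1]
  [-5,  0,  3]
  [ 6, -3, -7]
x^3 + 12*x^2 + 48*x + 64

The characteristic polynomial is χ_A(x) = (x + 4)^3, so the eigenvalues are known. The minimal polynomial is
  m_A(x) = Π_λ (x − λ)^{k_λ}
where k_λ is the size of the *largest* Jordan block for λ (equivalently, the smallest k with (A − λI)^k v = 0 for every generalised eigenvector v of λ).

  λ = -4: largest Jordan block has size 3, contributing (x + 4)^3

So m_A(x) = (x + 4)^3 = x^3 + 12*x^2 + 48*x + 64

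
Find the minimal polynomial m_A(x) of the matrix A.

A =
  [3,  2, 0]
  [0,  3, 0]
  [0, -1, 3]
x^2 - 6*x + 9

The characteristic polynomial is χ_A(x) = (x - 3)^3, so the eigenvalues are known. The minimal polynomial is
  m_A(x) = Π_λ (x − λ)^{k_λ}
where k_λ is the size of the *largest* Jordan block for λ (equivalently, the smallest k with (A − λI)^k v = 0 for every generalised eigenvector v of λ).

  λ = 3: largest Jordan block has size 2, contributing (x − 3)^2

So m_A(x) = (x - 3)^2 = x^2 - 6*x + 9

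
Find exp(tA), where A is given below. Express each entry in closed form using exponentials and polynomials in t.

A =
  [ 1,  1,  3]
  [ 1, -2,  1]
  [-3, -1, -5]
e^{tA} =
  [t^2*exp(-2*t)/2 + 3*t*exp(-2*t) + exp(-2*t), t*exp(-2*t), t^2*exp(-2*t)/2 + 3*t*exp(-2*t)]
  [t*exp(-2*t), exp(-2*t), t*exp(-2*t)]
  [-t^2*exp(-2*t)/2 - 3*t*exp(-2*t), -t*exp(-2*t), -t^2*exp(-2*t)/2 - 3*t*exp(-2*t) + exp(-2*t)]

Strategy: write A = P · J · P⁻¹ where J is a Jordan canonical form, so e^{tA} = P · e^{tJ} · P⁻¹, and e^{tJ} can be computed block-by-block.

A has Jordan form
J =
  [-2,  1,  0]
  [ 0, -2,  1]
  [ 0,  0, -2]
(up to reordering of blocks).

Per-block formulas:
  For a 3×3 Jordan block J_3(-2): exp(t · J_3(-2)) = e^(-2t)·(I + t·N + (t^2/2)·N^2), where N is the 3×3 nilpotent shift.

After assembling e^{tJ} and conjugating by P, we get:

e^{tA} =
  [t^2*exp(-2*t)/2 + 3*t*exp(-2*t) + exp(-2*t), t*exp(-2*t), t^2*exp(-2*t)/2 + 3*t*exp(-2*t)]
  [t*exp(-2*t), exp(-2*t), t*exp(-2*t)]
  [-t^2*exp(-2*t)/2 - 3*t*exp(-2*t), -t*exp(-2*t), -t^2*exp(-2*t)/2 - 3*t*exp(-2*t) + exp(-2*t)]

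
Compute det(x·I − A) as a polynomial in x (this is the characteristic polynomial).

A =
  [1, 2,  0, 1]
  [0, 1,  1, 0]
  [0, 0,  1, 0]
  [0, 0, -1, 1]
x^4 - 4*x^3 + 6*x^2 - 4*x + 1

Expanding det(x·I − A) (e.g. by cofactor expansion or by noting that A is similar to its Jordan form J, which has the same characteristic polynomial as A) gives
  χ_A(x) = x^4 - 4*x^3 + 6*x^2 - 4*x + 1
which factors as (x - 1)^4. The eigenvalues (with algebraic multiplicities) are λ = 1 with multiplicity 4.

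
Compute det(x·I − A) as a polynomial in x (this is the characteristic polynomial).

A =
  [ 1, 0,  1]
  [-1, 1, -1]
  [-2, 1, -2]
x^3

Expanding det(x·I − A) (e.g. by cofactor expansion or by noting that A is similar to its Jordan form J, which has the same characteristic polynomial as A) gives
  χ_A(x) = x^3
which factors as x^3. The eigenvalues (with algebraic multiplicities) are λ = 0 with multiplicity 3.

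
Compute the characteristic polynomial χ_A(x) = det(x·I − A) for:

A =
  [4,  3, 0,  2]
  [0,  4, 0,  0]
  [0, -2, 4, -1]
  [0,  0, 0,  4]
x^4 - 16*x^3 + 96*x^2 - 256*x + 256

Expanding det(x·I − A) (e.g. by cofactor expansion or by noting that A is similar to its Jordan form J, which has the same characteristic polynomial as A) gives
  χ_A(x) = x^4 - 16*x^3 + 96*x^2 - 256*x + 256
which factors as (x - 4)^4. The eigenvalues (with algebraic multiplicities) are λ = 4 with multiplicity 4.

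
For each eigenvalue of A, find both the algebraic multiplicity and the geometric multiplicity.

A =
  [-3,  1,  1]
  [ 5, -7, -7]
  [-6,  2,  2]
λ = -4: alg = 2, geom = 1; λ = 0: alg = 1, geom = 1

Step 1 — factor the characteristic polynomial to read off the algebraic multiplicities:
  χ_A(x) = x*(x + 4)^2

Step 2 — compute geometric multiplicities via the rank-nullity identity g(λ) = n − rank(A − λI):
  rank(A − (-4)·I) = 2, so dim ker(A − (-4)·I) = n − 2 = 1
  rank(A − (0)·I) = 2, so dim ker(A − (0)·I) = n − 2 = 1

Summary:
  λ = -4: algebraic multiplicity = 2, geometric multiplicity = 1
  λ = 0: algebraic multiplicity = 1, geometric multiplicity = 1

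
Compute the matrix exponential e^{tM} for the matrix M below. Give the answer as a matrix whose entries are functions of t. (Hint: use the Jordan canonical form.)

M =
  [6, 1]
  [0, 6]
e^{tM} =
  [exp(6*t), t*exp(6*t)]
  [0, exp(6*t)]

Strategy: write M = P · J · P⁻¹ where J is a Jordan canonical form, so e^{tM} = P · e^{tJ} · P⁻¹, and e^{tJ} can be computed block-by-block.

M has Jordan form
J =
  [6, 1]
  [0, 6]
(up to reordering of blocks).

Per-block formulas:
  For a 2×2 Jordan block J_2(6): exp(t · J_2(6)) = e^(6t)·(I + t·N), where N is the 2×2 nilpotent shift.

After assembling e^{tJ} and conjugating by P, we get:

e^{tM} =
  [exp(6*t), t*exp(6*t)]
  [0, exp(6*t)]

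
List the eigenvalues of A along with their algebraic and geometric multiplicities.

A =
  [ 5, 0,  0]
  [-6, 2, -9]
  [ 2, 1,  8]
λ = 5: alg = 3, geom = 2

Step 1 — factor the characteristic polynomial to read off the algebraic multiplicities:
  χ_A(x) = (x - 5)^3

Step 2 — compute geometric multiplicities via the rank-nullity identity g(λ) = n − rank(A − λI):
  rank(A − (5)·I) = 1, so dim ker(A − (5)·I) = n − 1 = 2

Summary:
  λ = 5: algebraic multiplicity = 3, geometric multiplicity = 2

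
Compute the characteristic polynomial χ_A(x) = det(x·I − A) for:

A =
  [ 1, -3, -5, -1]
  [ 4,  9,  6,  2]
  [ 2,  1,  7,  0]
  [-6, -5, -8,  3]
x^4 - 20*x^3 + 150*x^2 - 500*x + 625

Expanding det(x·I − A) (e.g. by cofactor expansion or by noting that A is similar to its Jordan form J, which has the same characteristic polynomial as A) gives
  χ_A(x) = x^4 - 20*x^3 + 150*x^2 - 500*x + 625
which factors as (x - 5)^4. The eigenvalues (with algebraic multiplicities) are λ = 5 with multiplicity 4.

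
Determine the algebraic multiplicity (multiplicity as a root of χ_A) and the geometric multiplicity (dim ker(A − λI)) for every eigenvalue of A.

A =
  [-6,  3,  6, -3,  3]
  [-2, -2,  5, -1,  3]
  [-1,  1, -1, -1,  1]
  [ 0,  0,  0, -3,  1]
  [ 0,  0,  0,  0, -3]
λ = -3: alg = 5, geom = 2

Step 1 — factor the characteristic polynomial to read off the algebraic multiplicities:
  χ_A(x) = (x + 3)^5

Step 2 — compute geometric multiplicities via the rank-nullity identity g(λ) = n − rank(A − λI):
  rank(A − (-3)·I) = 3, so dim ker(A − (-3)·I) = n − 3 = 2

Summary:
  λ = -3: algebraic multiplicity = 5, geometric multiplicity = 2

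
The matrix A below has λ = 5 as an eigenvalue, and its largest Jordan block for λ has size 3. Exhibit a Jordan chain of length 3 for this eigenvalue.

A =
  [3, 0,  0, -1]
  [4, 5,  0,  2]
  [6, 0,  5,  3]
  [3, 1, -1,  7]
A Jordan chain for λ = 5 of length 3:
v_1 = (1, -2, -3, -2)ᵀ
v_2 = (-2, 4, 6, 3)ᵀ
v_3 = (1, 0, 0, 0)ᵀ

Let N = A − (5)·I. We want v_3 with N^3 v_3 = 0 but N^2 v_3 ≠ 0; then v_{j-1} := N · v_j for j = 3, …, 2.

Pick v_3 = (1, 0, 0, 0)ᵀ.
Then v_2 = N · v_3 = (-2, 4, 6, 3)ᵀ.
Then v_1 = N · v_2 = (1, -2, -3, -2)ᵀ.

Sanity check: (A − (5)·I) v_1 = (0, 0, 0, 0)ᵀ = 0. ✓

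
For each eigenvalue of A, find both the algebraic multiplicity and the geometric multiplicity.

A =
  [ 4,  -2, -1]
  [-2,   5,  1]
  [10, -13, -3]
λ = 2: alg = 3, geom = 1

Step 1 — factor the characteristic polynomial to read off the algebraic multiplicities:
  χ_A(x) = (x - 2)^3

Step 2 — compute geometric multiplicities via the rank-nullity identity g(λ) = n − rank(A − λI):
  rank(A − (2)·I) = 2, so dim ker(A − (2)·I) = n − 2 = 1

Summary:
  λ = 2: algebraic multiplicity = 3, geometric multiplicity = 1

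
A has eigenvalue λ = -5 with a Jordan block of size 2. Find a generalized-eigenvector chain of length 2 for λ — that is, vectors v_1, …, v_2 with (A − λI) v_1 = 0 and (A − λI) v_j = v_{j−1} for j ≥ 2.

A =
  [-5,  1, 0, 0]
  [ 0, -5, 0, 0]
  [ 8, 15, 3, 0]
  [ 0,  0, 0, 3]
A Jordan chain for λ = -5 of length 2:
v_1 = (-1, 0, 1, 0)ᵀ
v_2 = (2, -1, 0, 0)ᵀ

Let N = A − (-5)·I. We want v_2 with N^2 v_2 = 0 but N^1 v_2 ≠ 0; then v_{j-1} := N · v_j for j = 2, …, 2.

Pick v_2 = (2, -1, 0, 0)ᵀ.
Then v_1 = N · v_2 = (-1, 0, 1, 0)ᵀ.

Sanity check: (A − (-5)·I) v_1 = (0, 0, 0, 0)ᵀ = 0. ✓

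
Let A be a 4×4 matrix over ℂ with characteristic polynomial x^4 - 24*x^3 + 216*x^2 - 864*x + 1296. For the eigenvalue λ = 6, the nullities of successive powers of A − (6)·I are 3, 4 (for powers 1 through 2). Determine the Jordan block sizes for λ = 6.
Block sizes for λ = 6: [2, 1, 1]

From the dimensions of kernels of powers, the number of Jordan blocks of size at least j is d_j − d_{j−1} where d_j = dim ker(N^j) (with d_0 = 0). Computing the differences gives [3, 1].
The number of blocks of size exactly k is (#blocks of size ≥ k) − (#blocks of size ≥ k + 1), so the partition is: 2 block(s) of size 1, 1 block(s) of size 2.
In nonincreasing order the block sizes are [2, 1, 1].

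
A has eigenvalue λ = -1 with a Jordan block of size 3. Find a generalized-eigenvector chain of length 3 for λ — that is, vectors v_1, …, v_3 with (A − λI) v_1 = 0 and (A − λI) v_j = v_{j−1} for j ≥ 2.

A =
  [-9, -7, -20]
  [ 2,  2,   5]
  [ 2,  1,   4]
A Jordan chain for λ = -1 of length 3:
v_1 = (10, 0, -4)ᵀ
v_2 = (-8, 2, 2)ᵀ
v_3 = (1, 0, 0)ᵀ

Let N = A − (-1)·I. We want v_3 with N^3 v_3 = 0 but N^2 v_3 ≠ 0; then v_{j-1} := N · v_j for j = 3, …, 2.

Pick v_3 = (1, 0, 0)ᵀ.
Then v_2 = N · v_3 = (-8, 2, 2)ᵀ.
Then v_1 = N · v_2 = (10, 0, -4)ᵀ.

Sanity check: (A − (-1)·I) v_1 = (0, 0, 0)ᵀ = 0. ✓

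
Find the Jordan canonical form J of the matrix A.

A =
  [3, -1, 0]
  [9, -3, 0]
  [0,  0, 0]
J_2(0) ⊕ J_1(0)

The characteristic polynomial is
  det(x·I − A) = x^3

Eigenvalues and multiplicities (the geometric multiplicity of λ is n − rank(A − λI), which equals the number of Jordan blocks for λ):
  λ = 0: algebraic multiplicity = 3, geometric multiplicity = 2

Determining the block sizes for each eigenvalue:
  λ = 0: 2 blocks summing to 3 forces exactly one block of size 2 and the rest size 1 → block sizes [2, 1]

Assembling the blocks gives a Jordan form
J =
  [0, 1, 0]
  [0, 0, 0]
  [0, 0, 0]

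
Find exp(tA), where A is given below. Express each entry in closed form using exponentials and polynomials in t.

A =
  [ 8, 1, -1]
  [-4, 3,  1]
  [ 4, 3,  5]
e^{tA} =
  [2*exp(6*t) - exp(4*t), -t*exp(6*t) + exp(6*t) - exp(4*t), -t*exp(6*t)]
  [-2*exp(6*t) + 2*exp(4*t), t*exp(6*t) - exp(6*t) + 2*exp(4*t), t*exp(6*t)]
  [2*exp(6*t) - 2*exp(4*t), -t*exp(6*t) + 2*exp(6*t) - 2*exp(4*t), -t*exp(6*t) + exp(6*t)]

Strategy: write A = P · J · P⁻¹ where J is a Jordan canonical form, so e^{tA} = P · e^{tJ} · P⁻¹, and e^{tJ} can be computed block-by-block.

A has Jordan form
J =
  [4, 0, 0]
  [0, 6, 1]
  [0, 0, 6]
(up to reordering of blocks).

Per-block formulas:
  For a 2×2 Jordan block J_2(6): exp(t · J_2(6)) = e^(6t)·(I + t·N), where N is the 2×2 nilpotent shift.
  For a 1×1 block at λ = 4: exp(t · [4]) = [e^(4t)].

After assembling e^{tJ} and conjugating by P, we get:

e^{tA} =
  [2*exp(6*t) - exp(4*t), -t*exp(6*t) + exp(6*t) - exp(4*t), -t*exp(6*t)]
  [-2*exp(6*t) + 2*exp(4*t), t*exp(6*t) - exp(6*t) + 2*exp(4*t), t*exp(6*t)]
  [2*exp(6*t) - 2*exp(4*t), -t*exp(6*t) + 2*exp(6*t) - 2*exp(4*t), -t*exp(6*t) + exp(6*t)]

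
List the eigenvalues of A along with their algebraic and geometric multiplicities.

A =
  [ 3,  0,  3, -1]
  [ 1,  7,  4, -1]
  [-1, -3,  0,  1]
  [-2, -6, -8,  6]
λ = 4: alg = 4, geom = 2

Step 1 — factor the characteristic polynomial to read off the algebraic multiplicities:
  χ_A(x) = (x - 4)^4

Step 2 — compute geometric multiplicities via the rank-nullity identity g(λ) = n − rank(A − λI):
  rank(A − (4)·I) = 2, so dim ker(A − (4)·I) = n − 2 = 2

Summary:
  λ = 4: algebraic multiplicity = 4, geometric multiplicity = 2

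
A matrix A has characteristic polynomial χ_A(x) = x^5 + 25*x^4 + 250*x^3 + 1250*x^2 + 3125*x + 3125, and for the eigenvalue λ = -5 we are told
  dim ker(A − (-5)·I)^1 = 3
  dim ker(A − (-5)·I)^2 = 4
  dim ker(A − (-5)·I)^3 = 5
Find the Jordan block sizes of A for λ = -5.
Block sizes for λ = -5: [3, 1, 1]

From the dimensions of kernels of powers, the number of Jordan blocks of size at least j is d_j − d_{j−1} where d_j = dim ker(N^j) (with d_0 = 0). Computing the differences gives [3, 1, 1].
The number of blocks of size exactly k is (#blocks of size ≥ k) − (#blocks of size ≥ k + 1), so the partition is: 2 block(s) of size 1, 1 block(s) of size 3.
In nonincreasing order the block sizes are [3, 1, 1].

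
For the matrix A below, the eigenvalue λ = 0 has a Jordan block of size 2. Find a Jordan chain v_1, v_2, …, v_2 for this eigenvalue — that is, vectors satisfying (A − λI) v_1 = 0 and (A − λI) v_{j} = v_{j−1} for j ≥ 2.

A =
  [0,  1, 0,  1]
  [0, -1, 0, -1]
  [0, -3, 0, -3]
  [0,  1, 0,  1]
A Jordan chain for λ = 0 of length 2:
v_1 = (1, -1, -3, 1)ᵀ
v_2 = (0, 1, 0, 0)ᵀ

Let N = A − (0)·I. We want v_2 with N^2 v_2 = 0 but N^1 v_2 ≠ 0; then v_{j-1} := N · v_j for j = 2, …, 2.

Pick v_2 = (0, 1, 0, 0)ᵀ.
Then v_1 = N · v_2 = (1, -1, -3, 1)ᵀ.

Sanity check: (A − (0)·I) v_1 = (0, 0, 0, 0)ᵀ = 0. ✓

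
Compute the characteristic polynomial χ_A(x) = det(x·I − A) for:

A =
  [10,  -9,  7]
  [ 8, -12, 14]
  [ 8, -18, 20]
x^3 - 18*x^2 + 108*x - 216

Expanding det(x·I − A) (e.g. by cofactor expansion or by noting that A is similar to its Jordan form J, which has the same characteristic polynomial as A) gives
  χ_A(x) = x^3 - 18*x^2 + 108*x - 216
which factors as (x - 6)^3. The eigenvalues (with algebraic multiplicities) are λ = 6 with multiplicity 3.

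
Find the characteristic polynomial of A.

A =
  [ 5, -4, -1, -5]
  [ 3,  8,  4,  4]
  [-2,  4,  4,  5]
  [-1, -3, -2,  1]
x^4 - 18*x^3 + 120*x^2 - 350*x + 375

Expanding det(x·I − A) (e.g. by cofactor expansion or by noting that A is similar to its Jordan form J, which has the same characteristic polynomial as A) gives
  χ_A(x) = x^4 - 18*x^3 + 120*x^2 - 350*x + 375
which factors as (x - 5)^3*(x - 3). The eigenvalues (with algebraic multiplicities) are λ = 3 with multiplicity 1, λ = 5 with multiplicity 3.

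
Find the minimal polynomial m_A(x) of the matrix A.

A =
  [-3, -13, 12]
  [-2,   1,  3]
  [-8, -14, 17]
x^3 - 15*x^2 + 75*x - 125

The characteristic polynomial is χ_A(x) = (x - 5)^3, so the eigenvalues are known. The minimal polynomial is
  m_A(x) = Π_λ (x − λ)^{k_λ}
where k_λ is the size of the *largest* Jordan block for λ (equivalently, the smallest k with (A − λI)^k v = 0 for every generalised eigenvector v of λ).

  λ = 5: largest Jordan block has size 3, contributing (x − 5)^3

So m_A(x) = (x - 5)^3 = x^3 - 15*x^2 + 75*x - 125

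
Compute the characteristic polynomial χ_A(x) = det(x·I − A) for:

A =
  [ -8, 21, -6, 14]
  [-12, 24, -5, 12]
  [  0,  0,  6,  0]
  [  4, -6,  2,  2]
x^4 - 24*x^3 + 216*x^2 - 864*x + 1296

Expanding det(x·I − A) (e.g. by cofactor expansion or by noting that A is similar to its Jordan form J, which has the same characteristic polynomial as A) gives
  χ_A(x) = x^4 - 24*x^3 + 216*x^2 - 864*x + 1296
which factors as (x - 6)^4. The eigenvalues (with algebraic multiplicities) are λ = 6 with multiplicity 4.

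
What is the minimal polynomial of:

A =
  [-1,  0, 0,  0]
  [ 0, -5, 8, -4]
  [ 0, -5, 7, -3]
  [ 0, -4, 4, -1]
x^3 - x^2 - x + 1

The characteristic polynomial is χ_A(x) = (x - 1)^2*(x + 1)^2, so the eigenvalues are known. The minimal polynomial is
  m_A(x) = Π_λ (x − λ)^{k_λ}
where k_λ is the size of the *largest* Jordan block for λ (equivalently, the smallest k with (A − λI)^k v = 0 for every generalised eigenvector v of λ).

  λ = -1: largest Jordan block has size 1, contributing (x + 1)
  λ = 1: largest Jordan block has size 2, contributing (x − 1)^2

So m_A(x) = (x - 1)^2*(x + 1) = x^3 - x^2 - x + 1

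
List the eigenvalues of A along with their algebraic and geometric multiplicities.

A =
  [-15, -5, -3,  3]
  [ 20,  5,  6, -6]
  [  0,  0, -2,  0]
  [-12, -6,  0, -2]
λ = -5: alg = 2, geom = 1; λ = -2: alg = 2, geom = 2

Step 1 — factor the characteristic polynomial to read off the algebraic multiplicities:
  χ_A(x) = (x + 2)^2*(x + 5)^2

Step 2 — compute geometric multiplicities via the rank-nullity identity g(λ) = n − rank(A − λI):
  rank(A − (-5)·I) = 3, so dim ker(A − (-5)·I) = n − 3 = 1
  rank(A − (-2)·I) = 2, so dim ker(A − (-2)·I) = n − 2 = 2

Summary:
  λ = -5: algebraic multiplicity = 2, geometric multiplicity = 1
  λ = -2: algebraic multiplicity = 2, geometric multiplicity = 2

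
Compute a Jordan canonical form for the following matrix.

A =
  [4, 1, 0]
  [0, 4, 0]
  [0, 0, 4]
J_2(4) ⊕ J_1(4)

The characteristic polynomial is
  det(x·I − A) = x^3 - 12*x^2 + 48*x - 64 = (x - 4)^3

Eigenvalues and multiplicities (the geometric multiplicity of λ is n − rank(A − λI), which equals the number of Jordan blocks for λ):
  λ = 4: algebraic multiplicity = 3, geometric multiplicity = 2

Determining the block sizes for each eigenvalue:
  λ = 4: 2 blocks summing to 3 forces exactly one block of size 2 and the rest size 1 → block sizes [2, 1]

Assembling the blocks gives a Jordan form
J =
  [4, 1, 0]
  [0, 4, 0]
  [0, 0, 4]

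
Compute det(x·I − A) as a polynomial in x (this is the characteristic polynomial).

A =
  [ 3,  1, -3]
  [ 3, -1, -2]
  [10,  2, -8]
x^3 + 6*x^2 + 12*x + 8

Expanding det(x·I − A) (e.g. by cofactor expansion or by noting that A is similar to its Jordan form J, which has the same characteristic polynomial as A) gives
  χ_A(x) = x^3 + 6*x^2 + 12*x + 8
which factors as (x + 2)^3. The eigenvalues (with algebraic multiplicities) are λ = -2 with multiplicity 3.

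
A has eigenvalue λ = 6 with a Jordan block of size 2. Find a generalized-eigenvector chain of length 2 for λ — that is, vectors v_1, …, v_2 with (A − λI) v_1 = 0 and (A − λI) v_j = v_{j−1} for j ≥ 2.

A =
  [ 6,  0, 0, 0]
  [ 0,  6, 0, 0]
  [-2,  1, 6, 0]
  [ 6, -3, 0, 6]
A Jordan chain for λ = 6 of length 2:
v_1 = (0, 0, -2, 6)ᵀ
v_2 = (1, 0, 0, 0)ᵀ

Let N = A − (6)·I. We want v_2 with N^2 v_2 = 0 but N^1 v_2 ≠ 0; then v_{j-1} := N · v_j for j = 2, …, 2.

Pick v_2 = (1, 0, 0, 0)ᵀ.
Then v_1 = N · v_2 = (0, 0, -2, 6)ᵀ.

Sanity check: (A − (6)·I) v_1 = (0, 0, 0, 0)ᵀ = 0. ✓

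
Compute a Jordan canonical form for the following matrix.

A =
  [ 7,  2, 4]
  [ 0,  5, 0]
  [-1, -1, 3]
J_2(5) ⊕ J_1(5)

The characteristic polynomial is
  det(x·I − A) = x^3 - 15*x^2 + 75*x - 125 = (x - 5)^3

Eigenvalues and multiplicities (the geometric multiplicity of λ is n − rank(A − λI), which equals the number of Jordan blocks for λ):
  λ = 5: algebraic multiplicity = 3, geometric multiplicity = 2

Determining the block sizes for each eigenvalue:
  λ = 5: 2 blocks summing to 3 forces exactly one block of size 2 and the rest size 1 → block sizes [2, 1]

Assembling the blocks gives a Jordan form
J =
  [5, 1, 0]
  [0, 5, 0]
  [0, 0, 5]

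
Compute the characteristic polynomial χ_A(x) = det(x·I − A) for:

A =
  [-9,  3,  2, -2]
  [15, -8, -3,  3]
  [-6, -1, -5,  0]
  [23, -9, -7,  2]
x^4 + 20*x^3 + 150*x^2 + 500*x + 625

Expanding det(x·I − A) (e.g. by cofactor expansion or by noting that A is similar to its Jordan form J, which has the same characteristic polynomial as A) gives
  χ_A(x) = x^4 + 20*x^3 + 150*x^2 + 500*x + 625
which factors as (x + 5)^4. The eigenvalues (with algebraic multiplicities) are λ = -5 with multiplicity 4.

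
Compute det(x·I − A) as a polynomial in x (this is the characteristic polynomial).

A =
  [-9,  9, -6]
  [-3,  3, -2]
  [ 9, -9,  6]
x^3

Expanding det(x·I − A) (e.g. by cofactor expansion or by noting that A is similar to its Jordan form J, which has the same characteristic polynomial as A) gives
  χ_A(x) = x^3
which factors as x^3. The eigenvalues (with algebraic multiplicities) are λ = 0 with multiplicity 3.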